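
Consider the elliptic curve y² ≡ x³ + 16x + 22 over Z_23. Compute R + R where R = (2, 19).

tangent at (2, 19): λ = (3·2² + 16)/(2·19) ≡ 5/15. 15⁻¹ ≡ 20 (mod 23) since 15·20 = 300 ≡ 1, so λ ≡ 5·20 ≡ 8.
  x = λ² - 2 - 2 = 64 - 4 ≡ 14; y = λ·(2 - 14) - 19 ≡ 0. → (14, 0)

(14, 0)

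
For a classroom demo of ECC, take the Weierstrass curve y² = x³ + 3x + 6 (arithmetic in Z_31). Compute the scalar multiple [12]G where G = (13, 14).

O

Double-and-add on 12 = (1100)₂. Start with G = (13, 14) for the leading 1-bit.
double: tangent at (13, 14): λ = (3·13² + 3)/(2·14) ≡ 14/28. 28⁻¹ ≡ 10 (mod 31) since 28·10 = 280 ≡ 1, so λ ≡ 14·10 ≡ 16.
  x = λ² - 13 - 13 = 256 - 26 ≡ 13; y = λ·(13 - 13) - 14 ≡ 17. → (13, 17)
add G: (13, 17) + (13, 14): same x and y₁ ≡ -y₂, so the sum is ∞.
double: ∞ + ∞ = ∞ (identity).
double: ∞ + ∞ = ∞ (identity).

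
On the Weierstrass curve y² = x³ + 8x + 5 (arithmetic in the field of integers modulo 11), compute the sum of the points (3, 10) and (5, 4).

(1, 6)

(3, 10) + (5, 4). λ = (4 - 10)/(5 - 3) ≡ 5/2 mod 11. 2⁻¹ ≡ 6 (mod 11), so λ ≡ 8.
  x = λ² - 3 - 5 = 64 - 8 ≡ 1; y = λ·(3 - 1) - 10 ≡ 6. → (1, 6)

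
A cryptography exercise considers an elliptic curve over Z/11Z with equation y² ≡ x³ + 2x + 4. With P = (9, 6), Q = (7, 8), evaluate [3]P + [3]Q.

(0, 2)

First 3P:
Repeated addition: build up to 3P.
2P: tangent at (9, 6): λ = (3·9² + 2)/(2·6) ≡ 3/1. 1⁻¹ ≡ 1 (mod 11), so λ ≡ 3·1 ≡ 3.
  x = λ² - 9 - 9 = 9 - 18 ≡ 2; y = λ·(9 - 2) - 6 ≡ 4. → (2, 4)
3P: (2, 4) + (9, 6). λ = (6 - 4)/(9 - 2) ≡ 2/7 mod 11. 7⁻¹ ≡ 8 (mod 11) since 7·8 = 56 ≡ 1, so λ ≡ 5.
  x = λ² - 2 - 9 = 25 - 11 ≡ 3; y = λ·(2 - 3) - 4 ≡ 2. → (3, 2)
3P = (3, 2).
Next 3Q:
Repeated addition: build up to 3Q.
2Q: tangent at (7, 8): λ = (3·7² + 2)/(2·8) ≡ 6/5. 5⁻¹ ≡ 9 (mod 11), so λ ≡ 6·9 ≡ 10.
  x = λ² - 7 - 7 = 100 - 14 ≡ 9; y = λ·(7 - 9) - 8 ≡ 5. → (9, 5)
3Q: (9, 5) + (7, 8). λ = (8 - 5)/(7 - 9) ≡ 3/9 mod 11. 9⁻¹ ≡ 5 (mod 11) since 9·5 = 45 ≡ 1, so λ ≡ 4.
  x = λ² - 9 - 7 = 16 - 16 ≡ 0; y = λ·(9 - 0) - 5 ≡ 9. → (0, 9)
3Q = (0, 9).
Finally 3P + 3Q:
(3, 2) + (0, 9). λ = (9 - 2)/(0 - 3) ≡ 7/8 mod 11. 8⁻¹ ≡ 7 (mod 11) since 8·7 = 56 ≡ 1, so λ ≡ 5.
  x = λ² - 3 - 0 = 25 - 3 ≡ 0; y = λ·(3 - 0) - 2 ≡ 2. → (0, 2)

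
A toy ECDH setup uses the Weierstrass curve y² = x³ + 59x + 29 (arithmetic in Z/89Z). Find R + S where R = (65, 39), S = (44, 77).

(64, 27)

(65, 39) + (44, 77). λ = (77 - 39)/(44 - 65) ≡ 38/68 mod 89. 68⁻¹ ≡ 72 (mod 89), so λ ≡ 66.
  x = λ² - 65 - 44 = 4356 - 109 ≡ 64; y = λ·(65 - 64) - 39 ≡ 27. → (64, 27)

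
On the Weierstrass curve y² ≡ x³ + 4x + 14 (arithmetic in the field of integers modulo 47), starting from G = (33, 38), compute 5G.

(4, 0)

Double-and-add on 5 = (101)₂. Start with G = (33, 38) for the leading 1-bit.
double: tangent at (33, 38): λ = (3·33² + 4)/(2·38) ≡ 28/29. 29⁻¹ ≡ 13 (mod 47) since 29·13 = 377 ≡ 1, so λ ≡ 28·13 ≡ 35.
  x = λ² - 33 - 33 = 1225 - 66 ≡ 31; y = λ·(33 - 31) - 38 ≡ 32. → (31, 32)
double: tangent at (31, 32): λ = (3·31² + 4)/(2·32) ≡ 20/17. 17⁻¹ ≡ 36 (mod 47), so λ ≡ 20·36 ≡ 15.
  x = λ² - 31 - 31 = 225 - 62 ≡ 22; y = λ·(31 - 22) - 32 ≡ 9. → (22, 9)
add G: (22, 9) + (33, 38). λ = (38 - 9)/(33 - 22) ≡ 29/11 mod 47. 11⁻¹ ≡ 30 (mod 47), so λ ≡ 24.
  x = λ² - 22 - 33 = 576 - 55 ≡ 4; y = λ·(22 - 4) - 9 ≡ 0. → (4, 0)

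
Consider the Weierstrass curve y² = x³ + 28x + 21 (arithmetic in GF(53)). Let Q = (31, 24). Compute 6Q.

Repeated addition: build up to 6Q.
2Q: tangent at (31, 24): λ = (3·31² + 28)/(2·24) ≡ 49/48. 48⁻¹ ≡ 21 (mod 53), so λ ≡ 49·21 ≡ 22.
  x = λ² - 31 - 31 = 484 - 62 ≡ 51; y = λ·(31 - 51) - 24 ≡ 13. → (51, 13)
3Q: (51, 13) + (31, 24). λ = (24 - 13)/(31 - 51) ≡ 11/33 mod 53. 33⁻¹ ≡ 45 (mod 53) since 33·45 = 1485 ≡ 1, so λ ≡ 18.
  x = λ² - 51 - 31 = 324 - 82 ≡ 30; y = λ·(51 - 30) - 13 ≡ 47. → (30, 47)
4Q: (30, 47) + (31, 24). λ = (24 - 47)/(31 - 30) ≡ 30/1 mod 53. 1⁻¹ ≡ 1 (mod 53) since 1·1 = 1 ≡ 1, so λ ≡ 30.
  x = λ² - 30 - 31 = 900 - 61 ≡ 44; y = λ·(30 - 44) - 47 ≡ 10. → (44, 10)
5Q: (44, 10) + (31, 24). λ = (24 - 10)/(31 - 44) ≡ 14/40 mod 53. 40⁻¹ ≡ 4 (mod 53), so λ ≡ 3.
  x = λ² - 44 - 31 = 9 - 75 ≡ 40; y = λ·(44 - 40) - 10 ≡ 2. → (40, 2)
6Q: (40, 2) + (31, 24). λ = (24 - 2)/(31 - 40) ≡ 22/44 mod 53. 44⁻¹ ≡ 47 (mod 53) since 44·47 = 2068 ≡ 1, so λ ≡ 27.
  x = λ² - 40 - 31 = 729 - 71 ≡ 22; y = λ·(40 - 22) - 2 ≡ 7. → (22, 7)

(22, 7)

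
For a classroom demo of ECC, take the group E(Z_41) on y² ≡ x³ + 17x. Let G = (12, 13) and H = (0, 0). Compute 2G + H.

(11, 40)

First 2G:
Repeated addition: build up to 2G.
2G: tangent at (12, 13): λ = (3·12² + 17)/(2·13) ≡ 39/26. 26⁻¹ ≡ 30 (mod 41) since 26·30 = 780 ≡ 1, so λ ≡ 39·30 ≡ 22.
  x = λ² - 12 - 12 = 484 - 24 ≡ 9; y = λ·(12 - 9) - 13 ≡ 12. → (9, 12)
2G = (9, 12).
Finally 2G + H:
(9, 12) + (0, 0). λ = (0 - 12)/(0 - 9) ≡ 29/32 mod 41. 32⁻¹ ≡ 9 (mod 41), so λ ≡ 15.
  x = λ² - 9 - 0 = 225 - 9 ≡ 11; y = λ·(9 - 11) - 12 ≡ 40. → (11, 40)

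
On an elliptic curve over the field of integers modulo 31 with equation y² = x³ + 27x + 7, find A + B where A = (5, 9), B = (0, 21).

(2, 21)

(5, 9) + (0, 21). λ = (21 - 9)/(0 - 5) ≡ 12/26 mod 31. 26⁻¹ ≡ 6 (mod 31), so λ ≡ 10.
  x = λ² - 5 - 0 = 100 - 5 ≡ 2; y = λ·(5 - 2) - 9 ≡ 21. → (2, 21)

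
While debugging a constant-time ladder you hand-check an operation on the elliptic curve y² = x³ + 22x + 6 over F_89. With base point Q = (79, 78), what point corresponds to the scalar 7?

Double-and-add on 7 = (111)₂. Start with Q = (79, 78) for the leading 1-bit.
double: tangent at (79, 78): λ = (3·79² + 22)/(2·78) ≡ 55/67. 67⁻¹ ≡ 4 (mod 89), so λ ≡ 55·4 ≡ 42.
  x = λ² - 79 - 79 = 1764 - 158 ≡ 4; y = λ·(79 - 4) - 78 ≡ 46. → (4, 46)
add Q: (4, 46) + (79, 78). λ = (78 - 46)/(79 - 4) ≡ 32/75 mod 89. 75⁻¹ ≡ 19 (mod 89), so λ ≡ 74.
  x = λ² - 4 - 79 = 5476 - 83 ≡ 53; y = λ·(4 - 53) - 46 ≡ 66. → (53, 66)
double: tangent at (53, 66): λ = (3·53² + 22)/(2·66) ≡ 83/43. 43⁻¹ ≡ 29 (mod 89), so λ ≡ 83·29 ≡ 4.
  x = λ² - 53 - 53 = 16 - 106 ≡ 88; y = λ·(53 - 88) - 66 ≡ 61. → (88, 61)
add Q: (88, 61) + (79, 78). λ = (78 - 61)/(79 - 88) ≡ 17/80 mod 89. 80⁻¹ ≡ 79 (mod 89) since 80·79 = 6320 ≡ 1, so λ ≡ 8.
  x = λ² - 88 - 79 = 64 - 167 ≡ 75; y = λ·(88 - 75) - 61 ≡ 43. → (75, 43)

(75, 43)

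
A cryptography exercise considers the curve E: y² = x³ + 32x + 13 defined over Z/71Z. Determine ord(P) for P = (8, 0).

2

2P: (8, 0) + (8, 0): same x and y₁ ≡ -y₂, so the sum is O.
2P = O, so the order is 2.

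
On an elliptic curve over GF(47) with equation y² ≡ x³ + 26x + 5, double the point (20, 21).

(2, 21)

tangent at (20, 21): λ = (3·20² + 26)/(2·21) ≡ 4/42. 42⁻¹ ≡ 28 (mod 47), so λ ≡ 4·28 ≡ 18.
  x = λ² - 20 - 20 = 324 - 40 ≡ 2; y = λ·(20 - 2) - 21 ≡ 21. → (2, 21)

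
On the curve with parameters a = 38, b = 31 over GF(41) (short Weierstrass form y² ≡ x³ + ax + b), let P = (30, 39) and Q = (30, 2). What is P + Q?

O

The two points share x = 30 and their y-coordinates satisfy 39 + 2 ≡ 0 (mod 41), so they are inverses. Their sum is O.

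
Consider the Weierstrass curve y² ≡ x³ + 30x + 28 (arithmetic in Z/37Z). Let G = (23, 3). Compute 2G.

(18, 31)

tangent at (23, 3): λ = (3·23² + 30)/(2·3) ≡ 26/6. 6⁻¹ ≡ 31 (mod 37) since 6·31 = 186 ≡ 1, so λ ≡ 26·31 ≡ 29.
  x = λ² - 23 - 23 = 841 - 46 ≡ 18; y = λ·(23 - 18) - 3 ≡ 31. → (18, 31)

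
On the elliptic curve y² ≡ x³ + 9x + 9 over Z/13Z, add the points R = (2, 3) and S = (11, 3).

(2, 3) + (11, 3). λ = (3 - 3)/(11 - 2) ≡ 0/9 mod 13. 9⁻¹ ≡ 3 (mod 13), so λ ≡ 0.
  x = λ² - 2 - 11 = 0 - 13 ≡ 0; y = λ·(2 - 0) - 3 ≡ 10. → (0, 10)

(0, 10)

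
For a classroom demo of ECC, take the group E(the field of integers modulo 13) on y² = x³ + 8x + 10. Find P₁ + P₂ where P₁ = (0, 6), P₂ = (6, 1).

(3, 3)

(0, 6) + (6, 1). λ = (1 - 6)/(6 - 0) ≡ 8/6 mod 13. 6⁻¹ ≡ 11 (mod 13) since 6·11 = 66 ≡ 1, so λ ≡ 10.
  x = λ² - 0 - 6 = 100 - 6 ≡ 3; y = λ·(0 - 3) - 6 ≡ 3. → (3, 3)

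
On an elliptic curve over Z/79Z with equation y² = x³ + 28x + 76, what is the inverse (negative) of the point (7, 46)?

-(7, 46) = (7, -46 mod 79) = (7, 33).

(7, 33)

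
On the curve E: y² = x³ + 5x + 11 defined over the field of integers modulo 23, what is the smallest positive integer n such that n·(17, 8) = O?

9

2P: tangent at (17, 8): λ = (3·17² + 5)/(2·8) ≡ 21/16. 16⁻¹ ≡ 13 (mod 23) since 16·13 = 208 ≡ 1, so λ ≡ 21·13 ≡ 20.
  x = λ² - 17 - 17 = 400 - 34 ≡ 21; y = λ·(17 - 21) - 8 ≡ 4. → (21, 4)
3P: (21, 4) + (17, 8). λ = (8 - 4)/(17 - 21) ≡ 4/19 mod 23. 19⁻¹ ≡ 17 (mod 23), so λ ≡ 22.
  x = λ² - 21 - 17 = 484 - 38 ≡ 9; y = λ·(21 - 9) - 4 ≡ 7. → (9, 7)
4P: (9, 7) + (17, 8). λ = (8 - 7)/(17 - 9) ≡ 1/8 mod 23. 8⁻¹ ≡ 3 (mod 23) since 8·3 = 24 ≡ 1, so λ ≡ 3.
  x = λ² - 9 - 17 = 9 - 26 ≡ 6; y = λ·(9 - 6) - 7 ≡ 2. → (6, 2)
5P: (6, 2) + (17, 8). λ = (8 - 2)/(17 - 6) ≡ 6/11 mod 23. 11⁻¹ ≡ 21 (mod 23) since 11·21 = 231 ≡ 1, so λ ≡ 11.
  x = λ² - 6 - 17 = 121 - 23 ≡ 6; y = λ·(6 - 6) - 2 ≡ 21. → (6, 21)
6P: (6, 21) + (17, 8). λ = (8 - 21)/(17 - 6) ≡ 10/11 mod 23. 11⁻¹ ≡ 21 (mod 23), so λ ≡ 3.
  x = λ² - 6 - 17 = 9 - 23 ≡ 9; y = λ·(6 - 9) - 21 ≡ 16. → (9, 16)
7P: (9, 16) + (17, 8). λ = (8 - 16)/(17 - 9) ≡ 15/8 mod 23. 8⁻¹ ≡ 3 (mod 23), so λ ≡ 22.
  x = λ² - 9 - 17 = 484 - 26 ≡ 21; y = λ·(9 - 21) - 16 ≡ 19. → (21, 19)
8P: (21, 19) + (17, 8). λ = (8 - 19)/(17 - 21) ≡ 12/19 mod 23. 19⁻¹ ≡ 17 (mod 23) since 19·17 = 323 ≡ 1, so λ ≡ 20.
  x = λ² - 21 - 17 = 400 - 38 ≡ 17; y = λ·(21 - 17) - 19 ≡ 15. → (17, 15)
9P: (17, 15) + (17, 8): same x and y₁ ≡ -y₂, so the sum is O.
9P = O, so the order is 9.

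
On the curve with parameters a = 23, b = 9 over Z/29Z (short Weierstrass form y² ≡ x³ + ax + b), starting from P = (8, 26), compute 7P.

Repeated addition: build up to 7P.
2P: tangent at (8, 26): λ = (3·8² + 23)/(2·26) ≡ 12/23. 23⁻¹ ≡ 24 (mod 29) since 23·24 = 552 ≡ 1, so λ ≡ 12·24 ≡ 27.
  x = λ² - 8 - 8 = 729 - 16 ≡ 17; y = λ·(8 - 17) - 26 ≡ 21. → (17, 21)
3P: (17, 21) + (8, 26). λ = (26 - 21)/(8 - 17) ≡ 5/20 mod 29. 20⁻¹ ≡ 16 (mod 29) since 20·16 = 320 ≡ 1, so λ ≡ 22.
  x = λ² - 17 - 8 = 484 - 25 ≡ 24; y = λ·(17 - 24) - 21 ≡ 28. → (24, 28)
4P: (24, 28) + (8, 26). λ = (26 - 28)/(8 - 24) ≡ 27/13 mod 29. 13⁻¹ ≡ 9 (mod 29) since 13·9 = 117 ≡ 1, so λ ≡ 11.
  x = λ² - 24 - 8 = 121 - 32 ≡ 2; y = λ·(24 - 2) - 28 ≡ 11. → (2, 11)
5P: (2, 11) + (8, 26). λ = (26 - 11)/(8 - 2) ≡ 15/6 mod 29. 6⁻¹ ≡ 5 (mod 29) since 6·5 = 30 ≡ 1, so λ ≡ 17.
  x = λ² - 2 - 8 = 289 - 10 ≡ 18; y = λ·(2 - 18) - 11 ≡ 7. → (18, 7)
6P: (18, 7) + (8, 26). λ = (26 - 7)/(8 - 18) ≡ 19/19 mod 29. 19⁻¹ ≡ 26 (mod 29) since 19·26 = 494 ≡ 1, so λ ≡ 1.
  x = λ² - 18 - 8 = 1 - 26 ≡ 4; y = λ·(18 - 4) - 7 ≡ 7. → (4, 7)
7P: (4, 7) + (8, 26). λ = (26 - 7)/(8 - 4) ≡ 19/4 mod 29. 4⁻¹ ≡ 22 (mod 29), so λ ≡ 12.
  x = λ² - 4 - 8 = 144 - 12 ≡ 16; y = λ·(4 - 16) - 7 ≡ 23. → (16, 23)

(16, 23)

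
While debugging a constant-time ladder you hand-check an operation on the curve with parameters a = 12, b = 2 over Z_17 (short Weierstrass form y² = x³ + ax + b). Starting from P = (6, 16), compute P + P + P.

Repeated addition: build up to 3P.
2P: tangent at (6, 16): λ = (3·6² + 12)/(2·16) ≡ 1/15. 15⁻¹ ≡ 8 (mod 17), so λ ≡ 1·8 ≡ 8.
  x = λ² - 6 - 6 = 64 - 12 ≡ 1; y = λ·(6 - 1) - 16 ≡ 7. → (1, 7)
3P: (1, 7) + (6, 16). λ = (16 - 7)/(6 - 1) ≡ 9/5 mod 17. 5⁻¹ ≡ 7 (mod 17), so λ ≡ 12.
  x = λ² - 1 - 6 = 144 - 7 ≡ 1; y = λ·(1 - 1) - 7 ≡ 10. → (1, 10)

(1, 10)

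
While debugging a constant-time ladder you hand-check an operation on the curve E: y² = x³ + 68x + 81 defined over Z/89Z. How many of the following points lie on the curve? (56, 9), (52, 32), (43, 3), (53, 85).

(56, 9): 9² ≡ 81, rhs ≡ 81 → on.
(52, 32): 32² ≡ 45, rhs ≡ 45 → on.
(43, 3): 3² ≡ 9, rhs ≡ 9 → on.
(53, 85): 85² ≡ 16, rhs ≡ 16 → on.

4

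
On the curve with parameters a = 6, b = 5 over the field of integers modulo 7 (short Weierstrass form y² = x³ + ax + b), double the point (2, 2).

tangent at (2, 2): λ = (3·2² + 6)/(2·2) ≡ 4/4. 4⁻¹ ≡ 2 (mod 7), so λ ≡ 4·2 ≡ 1.
  x = λ² - 2 - 2 = 1 - 4 ≡ 4; y = λ·(2 - 4) - 2 ≡ 3. → (4, 3)

(4, 3)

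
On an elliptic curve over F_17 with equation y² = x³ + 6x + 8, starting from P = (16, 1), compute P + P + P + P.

Repeated addition: build up to 4P.
2P: tangent at (16, 1): λ = (3·16² + 6)/(2·1) ≡ 9/2. 2⁻¹ ≡ 9 (mod 17) since 2·9 = 18 ≡ 1, so λ ≡ 9·9 ≡ 13.
  x = λ² - 16 - 16 = 169 - 32 ≡ 1; y = λ·(16 - 1) - 1 ≡ 7. → (1, 7)
3P: (1, 7) + (16, 1). λ = (1 - 7)/(16 - 1) ≡ 11/15 mod 17. 15⁻¹ ≡ 8 (mod 17), so λ ≡ 3.
  x = λ² - 1 - 16 = 9 - 17 ≡ 9; y = λ·(1 - 9) - 7 ≡ 3. → (9, 3)
4P: (9, 3) + (16, 1). λ = (1 - 3)/(16 - 9) ≡ 15/7 mod 17. 7⁻¹ ≡ 5 (mod 17) since 7·5 = 35 ≡ 1, so λ ≡ 7.
  x = λ² - 9 - 16 = 49 - 25 ≡ 7; y = λ·(9 - 7) - 3 ≡ 11. → (7, 11)

(7, 11)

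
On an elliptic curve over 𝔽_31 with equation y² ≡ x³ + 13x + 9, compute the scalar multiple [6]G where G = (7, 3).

(22, 0)

Repeated addition: build up to 6G.
2G: tangent at (7, 3): λ = (3·7² + 13)/(2·3) ≡ 5/6. 6⁻¹ ≡ 26 (mod 31) since 6·26 = 156 ≡ 1, so λ ≡ 5·26 ≡ 6.
  x = λ² - 7 - 7 = 36 - 14 ≡ 22; y = λ·(7 - 22) - 3 ≡ 0. → (22, 0)
3G: (22, 0) + (7, 3). λ = (3 - 0)/(7 - 22) ≡ 3/16 mod 31. 16⁻¹ ≡ 2 (mod 31), so λ ≡ 6.
  x = λ² - 22 - 7 = 36 - 29 ≡ 7; y = λ·(22 - 7) - 0 ≡ 28. → (7, 28)
4G: (7, 28) + (7, 3): same x and y₁ ≡ -y₂, so the sum is ∞.
5G: ∞ + (7, 3) = (7, 3) (identity).
6G: tangent at (7, 3): λ = (3·7² + 13)/(2·3) ≡ 5/6. 6⁻¹ ≡ 26 (mod 31), so λ ≡ 5·26 ≡ 6.
  x = λ² - 7 - 7 = 36 - 14 ≡ 22; y = λ·(7 - 22) - 3 ≡ 0. → (22, 0)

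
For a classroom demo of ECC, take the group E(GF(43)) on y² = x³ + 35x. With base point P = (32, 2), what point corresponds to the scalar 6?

(0, 0)

Double-and-add on 6 = (110)₂. Start with P = (32, 2) for the leading 1-bit.
double: tangent at (32, 2): λ = (3·32² + 35)/(2·2) ≡ 11/4. 4⁻¹ ≡ 11 (mod 43) since 4·11 = 44 ≡ 1, so λ ≡ 11·11 ≡ 35.
  x = λ² - 32 - 32 = 1225 - 64 ≡ 0; y = λ·(32 - 0) - 2 ≡ 0. → (0, 0)
add P: (0, 0) + (32, 2). λ = (2 - 0)/(32 - 0) ≡ 2/32 mod 43. 32⁻¹ ≡ 39 (mod 43), so λ ≡ 35.
  x = λ² - 0 - 32 = 1225 - 32 ≡ 32; y = λ·(0 - 32) - 0 ≡ 41. → (32, 41)
double: tangent at (32, 41): λ = (3·32² + 35)/(2·41) ≡ 11/39. 39⁻¹ ≡ 32 (mod 43) since 39·32 = 1248 ≡ 1, so λ ≡ 11·32 ≡ 8.
  x = λ² - 32 - 32 = 64 - 64 ≡ 0; y = λ·(32 - 0) - 41 ≡ 0. → (0, 0)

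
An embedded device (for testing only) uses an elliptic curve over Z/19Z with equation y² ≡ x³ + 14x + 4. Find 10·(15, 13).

(12, 0)

Write P = (15, 13).
Double-and-add on 10 = (1010)₂. Start with P = (15, 13) for the leading 1-bit.
double: tangent at (15, 13): λ = (3·15² + 14)/(2·13) ≡ 5/7. 7⁻¹ ≡ 11 (mod 19), so λ ≡ 5·11 ≡ 17.
  x = λ² - 15 - 15 = 289 - 30 ≡ 12; y = λ·(15 - 12) - 13 ≡ 0. → (12, 0)
double: (12, 0) + (12, 0): same x and y₁ ≡ -y₂, so the sum is the point at infinity.
add P: the point at infinity + (15, 13) = (15, 13) (identity).
double: tangent at (15, 13): λ = (3·15² + 14)/(2·13) ≡ 5/7. 7⁻¹ ≡ 11 (mod 19), so λ ≡ 5·11 ≡ 17.
  x = λ² - 15 - 15 = 289 - 30 ≡ 12; y = λ·(15 - 12) - 13 ≡ 0. → (12, 0)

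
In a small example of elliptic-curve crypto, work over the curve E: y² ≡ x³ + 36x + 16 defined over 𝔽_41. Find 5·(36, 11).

(15, 35)

Write Q = (36, 11).
Repeated addition: build up to 5Q.
2Q: tangent at (36, 11): λ = (3·36² + 36)/(2·11) ≡ 29/22. 22⁻¹ ≡ 28 (mod 41), so λ ≡ 29·28 ≡ 33.
  x = λ² - 36 - 36 = 1089 - 72 ≡ 33; y = λ·(36 - 33) - 11 ≡ 6. → (33, 6)
3Q: (33, 6) + (36, 11). λ = (11 - 6)/(36 - 33) ≡ 5/3 mod 41. 3⁻¹ ≡ 14 (mod 41) since 3·14 = 42 ≡ 1, so λ ≡ 29.
  x = λ² - 33 - 36 = 841 - 69 ≡ 34; y = λ·(33 - 34) - 6 ≡ 6. → (34, 6)
4Q: (34, 6) + (36, 11). λ = (11 - 6)/(36 - 34) ≡ 5/2 mod 41. 2⁻¹ ≡ 21 (mod 41) since 2·21 = 42 ≡ 1, so λ ≡ 23.
  x = λ² - 34 - 36 = 529 - 70 ≡ 8; y = λ·(34 - 8) - 6 ≡ 18. → (8, 18)
5Q: (8, 18) + (36, 11). λ = (11 - 18)/(36 - 8) ≡ 34/28 mod 41. 28⁻¹ ≡ 22 (mod 41), so λ ≡ 10.
  x = λ² - 8 - 36 = 100 - 44 ≡ 15; y = λ·(8 - 15) - 18 ≡ 35. → (15, 35)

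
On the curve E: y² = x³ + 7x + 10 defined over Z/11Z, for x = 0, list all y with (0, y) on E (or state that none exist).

none

x³ + 7x + 10 = 10 ≡ 10 (mod 11).
10 is a non-residue mod 11; no y exists.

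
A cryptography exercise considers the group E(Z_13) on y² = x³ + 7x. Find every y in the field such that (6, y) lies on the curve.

x³ + 7x + 0 = 258 ≡ 11 (mod 13).
11 is a non-residue mod 13; no y exists.

none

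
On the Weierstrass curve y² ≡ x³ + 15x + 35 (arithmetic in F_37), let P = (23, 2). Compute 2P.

(24, 23)

tangent at (23, 2): λ = (3·23² + 15)/(2·2) ≡ 11/4. 4⁻¹ ≡ 28 (mod 37) since 4·28 = 112 ≡ 1, so λ ≡ 11·28 ≡ 12.
  x = λ² - 23 - 23 = 144 - 46 ≡ 24; y = λ·(23 - 24) - 2 ≡ 23. → (24, 23)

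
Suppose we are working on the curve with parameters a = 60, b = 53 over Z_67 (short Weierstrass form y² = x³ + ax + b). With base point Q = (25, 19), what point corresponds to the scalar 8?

Repeated addition: build up to 8Q.
2Q: tangent at (25, 19): λ = (3·25² + 60)/(2·19) ≡ 59/38. 38⁻¹ ≡ 30 (mod 67), so λ ≡ 59·30 ≡ 28.
  x = λ² - 25 - 25 = 784 - 50 ≡ 64; y = λ·(25 - 64) - 19 ≡ 28. → (64, 28)
3Q: (64, 28) + (25, 19). λ = (19 - 28)/(25 - 64) ≡ 58/28 mod 67. 28⁻¹ ≡ 12 (mod 67) since 28·12 = 336 ≡ 1, so λ ≡ 26.
  x = λ² - 64 - 25 = 676 - 89 ≡ 51; y = λ·(64 - 51) - 28 ≡ 42. → (51, 42)
4Q: (51, 42) + (25, 19). λ = (19 - 42)/(25 - 51) ≡ 44/41 mod 67. 41⁻¹ ≡ 18 (mod 67), so λ ≡ 55.
  x = λ² - 51 - 25 = 3025 - 76 ≡ 1; y = λ·(51 - 1) - 42 ≡ 28. → (1, 28)
5Q: (1, 28) + (25, 19). λ = (19 - 28)/(25 - 1) ≡ 58/24 mod 67. 24⁻¹ ≡ 14 (mod 67) since 24·14 = 336 ≡ 1, so λ ≡ 8.
  x = λ² - 1 - 25 = 64 - 26 ≡ 38; y = λ·(1 - 38) - 28 ≡ 11. → (38, 11)
6Q: (38, 11) + (25, 19). λ = (19 - 11)/(25 - 38) ≡ 8/54 mod 67. 54⁻¹ ≡ 36 (mod 67), so λ ≡ 20.
  x = λ² - 38 - 25 = 400 - 63 ≡ 2; y = λ·(38 - 2) - 11 ≡ 39. → (2, 39)
7Q: (2, 39) + (25, 19). λ = (19 - 39)/(25 - 2) ≡ 47/23 mod 67. 23⁻¹ ≡ 35 (mod 67) since 23·35 = 805 ≡ 1, so λ ≡ 37.
  x = λ² - 2 - 25 = 1369 - 27 ≡ 2; y = λ·(2 - 2) - 39 ≡ 28. → (2, 28)
8Q: (2, 28) + (25, 19). λ = (19 - 28)/(25 - 2) ≡ 58/23 mod 67. 23⁻¹ ≡ 35 (mod 67), so λ ≡ 20.
  x = λ² - 2 - 25 = 400 - 27 ≡ 38; y = λ·(2 - 38) - 28 ≡ 56. → (38, 56)

(38, 56)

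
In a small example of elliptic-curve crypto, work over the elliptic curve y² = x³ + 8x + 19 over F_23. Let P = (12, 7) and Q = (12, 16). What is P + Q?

The two points share x = 12 and their y-coordinates satisfy 7 + 16 ≡ 0 (mod 23), so they are inverses. Their sum is O.

O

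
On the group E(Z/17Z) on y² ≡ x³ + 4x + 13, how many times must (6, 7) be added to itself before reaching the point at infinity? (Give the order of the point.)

5

2P: tangent at (6, 7): λ = (3·6² + 4)/(2·7) ≡ 10/14. 14⁻¹ ≡ 11 (mod 17) since 14·11 = 154 ≡ 1, so λ ≡ 10·11 ≡ 8.
  x = λ² - 6 - 6 = 64 - 12 ≡ 1; y = λ·(6 - 1) - 7 ≡ 16. → (1, 16)
3P: (1, 16) + (6, 7). λ = (7 - 16)/(6 - 1) ≡ 8/5 mod 17. 5⁻¹ ≡ 7 (mod 17), so λ ≡ 5.
  x = λ² - 1 - 6 = 25 - 7 ≡ 1; y = λ·(1 - 1) - 16 ≡ 1. → (1, 1)
4P: (1, 1) + (6, 7). λ = (7 - 1)/(6 - 1) ≡ 6/5 mod 17. 5⁻¹ ≡ 7 (mod 17), so λ ≡ 8.
  x = λ² - 1 - 6 = 64 - 7 ≡ 6; y = λ·(1 - 6) - 1 ≡ 10. → (6, 10)
5P: (6, 10) + (6, 7): same x and y₁ ≡ -y₂, so the sum is the point at infinity.
5P = the point at infinity, so the order is 5.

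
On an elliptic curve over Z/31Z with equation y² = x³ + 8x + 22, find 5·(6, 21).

(15, 13)

Write P = (6, 21).
Repeated addition: build up to 5P.
2P: tangent at (6, 21): λ = (3·6² + 8)/(2·21) ≡ 23/11. 11⁻¹ ≡ 17 (mod 31) since 11·17 = 187 ≡ 1, so λ ≡ 23·17 ≡ 19.
  x = λ² - 6 - 6 = 361 - 12 ≡ 8; y = λ·(6 - 8) - 21 ≡ 3. → (8, 3)
3P: (8, 3) + (6, 21). λ = (21 - 3)/(6 - 8) ≡ 18/29 mod 31. 29⁻¹ ≡ 15 (mod 31), so λ ≡ 22.
  x = λ² - 8 - 6 = 484 - 14 ≡ 5; y = λ·(8 - 5) - 3 ≡ 1. → (5, 1)
4P: (5, 1) + (6, 21). λ = (21 - 1)/(6 - 5) ≡ 20/1 mod 31. 1⁻¹ ≡ 1 (mod 31), so λ ≡ 20.
  x = λ² - 5 - 6 = 400 - 11 ≡ 17; y = λ·(5 - 17) - 1 ≡ 7. → (17, 7)
5P: (17, 7) + (6, 21). λ = (21 - 7)/(6 - 17) ≡ 14/20 mod 31. 20⁻¹ ≡ 14 (mod 31) since 20·14 = 280 ≡ 1, so λ ≡ 10.
  x = λ² - 17 - 6 = 100 - 23 ≡ 15; y = λ·(17 - 15) - 7 ≡ 13. → (15, 13)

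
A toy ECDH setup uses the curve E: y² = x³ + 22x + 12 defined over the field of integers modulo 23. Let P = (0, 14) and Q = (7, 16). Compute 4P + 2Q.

(17, 20)

First 4P:
Double-and-add on 4 = (100)₂. Start with P = (0, 14) for the leading 1-bit.
double: tangent at (0, 14): λ = (3·0² + 22)/(2·14) ≡ 22/5. 5⁻¹ ≡ 14 (mod 23) since 5·14 = 70 ≡ 1, so λ ≡ 22·14 ≡ 9.
  x = λ² - 0 - 0 = 81 - 0 ≡ 12; y = λ·(0 - 12) - 14 ≡ 16. → (12, 16)
double: tangent at (12, 16): λ = (3·12² + 22)/(2·16) ≡ 17/9. 9⁻¹ ≡ 18 (mod 23), so λ ≡ 17·18 ≡ 7.
  x = λ² - 12 - 12 = 49 - 24 ≡ 2; y = λ·(12 - 2) - 16 ≡ 8. → (2, 8)
4P = (2, 8).
Next 2Q:
Repeated addition: build up to 2Q.
2Q: tangent at (7, 16): λ = (3·7² + 22)/(2·16) ≡ 8/9. 9⁻¹ ≡ 18 (mod 23) since 9·18 = 162 ≡ 1, so λ ≡ 8·18 ≡ 6.
  x = λ² - 7 - 7 = 36 - 14 ≡ 22; y = λ·(7 - 22) - 16 ≡ 9. → (22, 9)
2Q = (22, 9).
Finally 4P + 2Q:
(2, 8) + (22, 9). λ = (9 - 8)/(22 - 2) ≡ 1/20 mod 23. 20⁻¹ ≡ 15 (mod 23), so λ ≡ 15.
  x = λ² - 2 - 22 = 225 - 24 ≡ 17; y = λ·(2 - 17) - 8 ≡ 20. → (17, 20)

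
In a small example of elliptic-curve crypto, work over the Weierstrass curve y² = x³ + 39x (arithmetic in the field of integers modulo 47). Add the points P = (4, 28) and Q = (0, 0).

(4, 28) + (0, 0). λ = (0 - 28)/(0 - 4) ≡ 19/43 mod 47. 43⁻¹ ≡ 35 (mod 47) since 43·35 = 1505 ≡ 1, so λ ≡ 7.
  x = λ² - 4 - 0 = 49 - 4 ≡ 45; y = λ·(4 - 45) - 28 ≡ 14. → (45, 14)

(45, 14)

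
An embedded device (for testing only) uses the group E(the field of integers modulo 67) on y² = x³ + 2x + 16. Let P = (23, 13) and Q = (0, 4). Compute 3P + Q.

First 3P:
Repeated addition: build up to 3P.
2P: tangent at (23, 13): λ = (3·23² + 2)/(2·13) ≡ 48/26. 26⁻¹ ≡ 49 (mod 67), so λ ≡ 48·49 ≡ 7.
  x = λ² - 23 - 23 = 49 - 46 ≡ 3; y = λ·(23 - 3) - 13 ≡ 60. → (3, 60)
3P: (3, 60) + (23, 13). λ = (13 - 60)/(23 - 3) ≡ 20/20 mod 67. 20⁻¹ ≡ 57 (mod 67), so λ ≡ 1.
  x = λ² - 3 - 23 = 1 - 26 ≡ 42; y = λ·(3 - 42) - 60 ≡ 35. → (42, 35)
3P = (42, 35).
Finally 3P + Q:
(42, 35) + (0, 4). λ = (4 - 35)/(0 - 42) ≡ 36/25 mod 67. 25⁻¹ ≡ 59 (mod 67), so λ ≡ 47.
  x = λ² - 42 - 0 = 2209 - 42 ≡ 23; y = λ·(42 - 23) - 35 ≡ 54. → (23, 54)

(23, 54)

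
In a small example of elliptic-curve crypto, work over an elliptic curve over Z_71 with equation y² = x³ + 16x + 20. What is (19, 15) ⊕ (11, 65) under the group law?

(19, 15) + (11, 65). λ = (65 - 15)/(11 - 19) ≡ 50/63 mod 71. 63⁻¹ ≡ 62 (mod 71), so λ ≡ 47.
  x = λ² - 19 - 11 = 2209 - 30 ≡ 49; y = λ·(19 - 49) - 15 ≡ 66. → (49, 66)

(49, 66)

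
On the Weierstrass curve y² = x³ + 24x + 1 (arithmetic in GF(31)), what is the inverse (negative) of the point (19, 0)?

-(19, 0) = (19, -0 mod 31) = (19, 0).

(19, 0)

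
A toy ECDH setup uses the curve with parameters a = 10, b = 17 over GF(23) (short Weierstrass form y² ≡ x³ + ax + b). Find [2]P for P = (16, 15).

(4, 11)

tangent at (16, 15): λ = (3·16² + 10)/(2·15) ≡ 19/7. 7⁻¹ ≡ 10 (mod 23), so λ ≡ 19·10 ≡ 6.
  x = λ² - 16 - 16 = 36 - 32 ≡ 4; y = λ·(16 - 4) - 15 ≡ 11. → (4, 11)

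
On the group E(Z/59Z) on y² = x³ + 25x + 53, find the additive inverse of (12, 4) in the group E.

(12, 55)

-(12, 4) = (12, -4 mod 59) = (12, 55).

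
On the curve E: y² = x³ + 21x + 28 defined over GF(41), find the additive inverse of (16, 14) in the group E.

(16, 27)

-(16, 14) = (16, -14 mod 41) = (16, 27).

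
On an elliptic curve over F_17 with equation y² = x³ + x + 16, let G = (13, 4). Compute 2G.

tangent at (13, 4): λ = (3·13² + 1)/(2·4) ≡ 15/8. 8⁻¹ ≡ 15 (mod 17), so λ ≡ 15·15 ≡ 4.
  x = λ² - 13 - 13 = 16 - 26 ≡ 7; y = λ·(13 - 7) - 4 ≡ 3. → (7, 3)

(7, 3)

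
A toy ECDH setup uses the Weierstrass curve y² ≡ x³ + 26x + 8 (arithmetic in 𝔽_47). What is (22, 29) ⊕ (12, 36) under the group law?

(29, 37)

(22, 29) + (12, 36). λ = (36 - 29)/(12 - 22) ≡ 7/37 mod 47. 37⁻¹ ≡ 14 (mod 47), so λ ≡ 4.
  x = λ² - 22 - 12 = 16 - 34 ≡ 29; y = λ·(22 - 29) - 29 ≡ 37. → (29, 37)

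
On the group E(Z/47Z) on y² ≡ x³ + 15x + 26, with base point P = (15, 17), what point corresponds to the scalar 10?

(40, 1)

Double-and-add on 10 = (1010)₂. Start with P = (15, 17) for the leading 1-bit.
double: tangent at (15, 17): λ = (3·15² + 15)/(2·17) ≡ 32/34. 34⁻¹ ≡ 18 (mod 47), so λ ≡ 32·18 ≡ 12.
  x = λ² - 15 - 15 = 144 - 30 ≡ 20; y = λ·(15 - 20) - 17 ≡ 17. → (20, 17)
double: tangent at (20, 17): λ = (3·20² + 15)/(2·17) ≡ 40/34. 34⁻¹ ≡ 18 (mod 47), so λ ≡ 40·18 ≡ 15.
  x = λ² - 20 - 20 = 225 - 40 ≡ 44; y = λ·(20 - 44) - 17 ≡ 46. → (44, 46)
add P: (44, 46) + (15, 17). λ = (17 - 46)/(15 - 44) ≡ 18/18 mod 47. 18⁻¹ ≡ 34 (mod 47), so λ ≡ 1.
  x = λ² - 44 - 15 = 1 - 59 ≡ 36; y = λ·(44 - 36) - 46 ≡ 9. → (36, 9)
double: tangent at (36, 9): λ = (3·36² + 15)/(2·9) ≡ 2/18. 18⁻¹ ≡ 34 (mod 47), so λ ≡ 2·34 ≡ 21.
  x = λ² - 36 - 36 = 441 - 72 ≡ 40; y = λ·(36 - 40) - 9 ≡ 1. → (40, 1)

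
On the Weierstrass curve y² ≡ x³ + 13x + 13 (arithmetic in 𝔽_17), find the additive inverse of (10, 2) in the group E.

(10, 15)

-(10, 2) = (10, -2 mod 17) = (10, 15).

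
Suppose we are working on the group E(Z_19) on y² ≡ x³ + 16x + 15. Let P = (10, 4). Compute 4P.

(18, 6)

Double-and-add on 4 = (100)₂. Start with P = (10, 4) for the leading 1-bit.
double: tangent at (10, 4): λ = (3·10² + 16)/(2·4) ≡ 12/8. 8⁻¹ ≡ 12 (mod 19), so λ ≡ 12·12 ≡ 11.
  x = λ² - 10 - 10 = 121 - 20 ≡ 6; y = λ·(10 - 6) - 4 ≡ 2. → (6, 2)
double: tangent at (6, 2): λ = (3·6² + 16)/(2·2) ≡ 10/4. 4⁻¹ ≡ 5 (mod 19), so λ ≡ 10·5 ≡ 12.
  x = λ² - 6 - 6 = 144 - 12 ≡ 18; y = λ·(6 - 18) - 2 ≡ 6. → (18, 6)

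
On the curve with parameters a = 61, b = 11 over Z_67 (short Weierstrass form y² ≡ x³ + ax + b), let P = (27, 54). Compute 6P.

Repeated addition: build up to 6P.
2P: tangent at (27, 54): λ = (3·27² + 61)/(2·54) ≡ 37/41. 41⁻¹ ≡ 18 (mod 67), so λ ≡ 37·18 ≡ 63.
  x = λ² - 27 - 27 = 3969 - 54 ≡ 29; y = λ·(27 - 29) - 54 ≡ 21. → (29, 21)
3P: (29, 21) + (27, 54). λ = (54 - 21)/(27 - 29) ≡ 33/65 mod 67. 65⁻¹ ≡ 33 (mod 67) since 65·33 = 2145 ≡ 1, so λ ≡ 17.
  x = λ² - 29 - 27 = 289 - 56 ≡ 32; y = λ·(29 - 32) - 21 ≡ 62. → (32, 62)
4P: (32, 62) + (27, 54). λ = (54 - 62)/(27 - 32) ≡ 59/62 mod 67. 62⁻¹ ≡ 40 (mod 67) since 62·40 = 2480 ≡ 1, so λ ≡ 15.
  x = λ² - 32 - 27 = 225 - 59 ≡ 32; y = λ·(32 - 32) - 62 ≡ 5. → (32, 5)
5P: (32, 5) + (27, 54). λ = (54 - 5)/(27 - 32) ≡ 49/62 mod 67. 62⁻¹ ≡ 40 (mod 67), so λ ≡ 17.
  x = λ² - 32 - 27 = 289 - 59 ≡ 29; y = λ·(32 - 29) - 5 ≡ 46. → (29, 46)
6P: (29, 46) + (27, 54). λ = (54 - 46)/(27 - 29) ≡ 8/65 mod 67. 65⁻¹ ≡ 33 (mod 67), so λ ≡ 63.
  x = λ² - 29 - 27 = 3969 - 56 ≡ 27; y = λ·(29 - 27) - 46 ≡ 13. → (27, 13)

(27, 13)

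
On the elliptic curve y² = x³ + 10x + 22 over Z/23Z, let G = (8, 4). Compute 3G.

Repeated addition: build up to 3G.
2G: tangent at (8, 4): λ = (3·8² + 10)/(2·4) ≡ 18/8. 8⁻¹ ≡ 3 (mod 23) since 8·3 = 24 ≡ 1, so λ ≡ 18·3 ≡ 8.
  x = λ² - 8 - 8 = 64 - 16 ≡ 2; y = λ·(8 - 2) - 4 ≡ 21. → (2, 21)
3G: (2, 21) + (8, 4). λ = (4 - 21)/(8 - 2) ≡ 6/6 mod 23. 6⁻¹ ≡ 4 (mod 23) since 6·4 = 24 ≡ 1, so λ ≡ 1.
  x = λ² - 2 - 8 = 1 - 10 ≡ 14; y = λ·(2 - 14) - 21 ≡ 13. → (14, 13)

(14, 13)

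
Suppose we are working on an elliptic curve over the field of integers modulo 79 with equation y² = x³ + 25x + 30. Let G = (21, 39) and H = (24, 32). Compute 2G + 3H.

(28, 3)

First 2G:
Repeated addition: build up to 2G.
2G: tangent at (21, 39): λ = (3·21² + 25)/(2·39) ≡ 5/78. 78⁻¹ ≡ 78 (mod 79) since 78·78 = 6084 ≡ 1, so λ ≡ 5·78 ≡ 74.
  x = λ² - 21 - 21 = 5476 - 42 ≡ 62; y = λ·(21 - 62) - 39 ≡ 8. → (62, 8)
2G = (62, 8).
Next 3H:
Repeated addition: build up to 3H.
2H: tangent at (24, 32): λ = (3·24² + 25)/(2·32) ≡ 15/64. 64⁻¹ ≡ 21 (mod 79) since 64·21 = 1344 ≡ 1, so λ ≡ 15·21 ≡ 78.
  x = λ² - 24 - 24 = 6084 - 48 ≡ 32; y = λ·(24 - 32) - 32 ≡ 55. → (32, 55)
3H: (32, 55) + (24, 32). λ = (32 - 55)/(24 - 32) ≡ 56/71 mod 79. 71⁻¹ ≡ 69 (mod 79) since 71·69 = 4899 ≡ 1, so λ ≡ 72.
  x = λ² - 32 - 24 = 5184 - 56 ≡ 72; y = λ·(32 - 72) - 55 ≡ 67. → (72, 67)
3H = (72, 67).
Finally 2G + 3H:
(62, 8) + (72, 67). λ = (67 - 8)/(72 - 62) ≡ 59/10 mod 79. 10⁻¹ ≡ 8 (mod 79), so λ ≡ 77.
  x = λ² - 62 - 72 = 5929 - 134 ≡ 28; y = λ·(62 - 28) - 8 ≡ 3. → (28, 3)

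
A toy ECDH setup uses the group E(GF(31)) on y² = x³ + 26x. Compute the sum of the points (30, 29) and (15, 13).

(30, 29) + (15, 13). λ = (13 - 29)/(15 - 30) ≡ 15/16 mod 31. 16⁻¹ ≡ 2 (mod 31) since 16·2 = 32 ≡ 1, so λ ≡ 30.
  x = λ² - 30 - 15 = 900 - 45 ≡ 18; y = λ·(30 - 18) - 29 ≡ 21. → (18, 21)

(18, 21)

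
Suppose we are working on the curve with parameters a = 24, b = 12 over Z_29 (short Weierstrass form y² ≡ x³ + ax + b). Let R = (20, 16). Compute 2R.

(22, 9)

tangent at (20, 16): λ = (3·20² + 24)/(2·16) ≡ 6/3. 3⁻¹ ≡ 10 (mod 29), so λ ≡ 6·10 ≡ 2.
  x = λ² - 20 - 20 = 4 - 40 ≡ 22; y = λ·(20 - 22) - 16 ≡ 9. → (22, 9)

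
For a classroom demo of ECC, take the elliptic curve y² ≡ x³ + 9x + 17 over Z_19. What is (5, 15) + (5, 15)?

(10, 9)

tangent at (5, 15): λ = (3·5² + 9)/(2·15) ≡ 8/11. 11⁻¹ ≡ 7 (mod 19) since 11·7 = 77 ≡ 1, so λ ≡ 8·7 ≡ 18.
  x = λ² - 5 - 5 = 324 - 10 ≡ 10; y = λ·(5 - 10) - 15 ≡ 9. → (10, 9)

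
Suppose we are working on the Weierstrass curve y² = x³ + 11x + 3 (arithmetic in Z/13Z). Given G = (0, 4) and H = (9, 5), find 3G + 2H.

First 3G:
Repeated addition: build up to 3G.
2G: tangent at (0, 4): λ = (3·0² + 11)/(2·4) ≡ 11/8. 8⁻¹ ≡ 5 (mod 13), so λ ≡ 11·5 ≡ 3.
  x = λ² - 0 - 0 = 9 - 0 ≡ 9; y = λ·(0 - 9) - 4 ≡ 8. → (9, 8)
3G: (9, 8) + (0, 4). λ = (4 - 8)/(0 - 9) ≡ 9/4 mod 13. 4⁻¹ ≡ 10 (mod 13), so λ ≡ 12.
  x = λ² - 9 - 0 = 144 - 9 ≡ 5; y = λ·(9 - 5) - 8 ≡ 1. → (5, 1)
3G = (5, 1).
Next 2H:
Repeated addition: build up to 2H.
2H: tangent at (9, 5): λ = (3·9² + 11)/(2·5) ≡ 7/10. 10⁻¹ ≡ 4 (mod 13) since 10·4 = 40 ≡ 1, so λ ≡ 7·4 ≡ 2.
  x = λ² - 9 - 9 = 4 - 18 ≡ 12; y = λ·(9 - 12) - 5 ≡ 2. → (12, 2)
2H = (12, 2).
Finally 3G + 2H:
(5, 1) + (12, 2). λ = (2 - 1)/(12 - 5) ≡ 1/7 mod 13. 7⁻¹ ≡ 2 (mod 13) since 7·2 = 14 ≡ 1, so λ ≡ 2.
  x = λ² - 5 - 12 = 4 - 17 ≡ 0; y = λ·(5 - 0) - 1 ≡ 9. → (0, 9)

(0, 9)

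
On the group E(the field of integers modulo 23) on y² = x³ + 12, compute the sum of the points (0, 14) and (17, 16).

(0, 14) + (17, 16). λ = (16 - 14)/(17 - 0) ≡ 2/17 mod 23. 17⁻¹ ≡ 19 (mod 23) since 17·19 = 323 ≡ 1, so λ ≡ 15.
  x = λ² - 0 - 17 = 225 - 17 ≡ 1; y = λ·(0 - 1) - 14 ≡ 17. → (1, 17)

(1, 17)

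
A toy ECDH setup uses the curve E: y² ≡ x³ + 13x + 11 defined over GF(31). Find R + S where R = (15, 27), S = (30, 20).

(15, 27) + (30, 20). λ = (20 - 27)/(30 - 15) ≡ 24/15 mod 31. 15⁻¹ ≡ 29 (mod 31), so λ ≡ 14.
  x = λ² - 15 - 30 = 196 - 45 ≡ 27; y = λ·(15 - 27) - 27 ≡ 22. → (27, 22)

(27, 22)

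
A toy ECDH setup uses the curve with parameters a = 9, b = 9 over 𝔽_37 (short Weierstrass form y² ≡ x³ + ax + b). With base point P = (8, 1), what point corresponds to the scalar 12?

(10, 27)

Repeated addition: build up to 12P.
2P: tangent at (8, 1): λ = (3·8² + 9)/(2·1) ≡ 16/2. 2⁻¹ ≡ 19 (mod 37), so λ ≡ 16·19 ≡ 8.
  x = λ² - 8 - 8 = 64 - 16 ≡ 11; y = λ·(8 - 11) - 1 ≡ 12. → (11, 12)
3P: (11, 12) + (8, 1). λ = (1 - 12)/(8 - 11) ≡ 26/34 mod 37. 34⁻¹ ≡ 12 (mod 37), so λ ≡ 16.
  x = λ² - 11 - 8 = 256 - 19 ≡ 15; y = λ·(11 - 15) - 12 ≡ 35. → (15, 35)
4P: (15, 35) + (8, 1). λ = (1 - 35)/(8 - 15) ≡ 3/30 mod 37. 30⁻¹ ≡ 21 (mod 37) since 30·21 = 630 ≡ 1, so λ ≡ 26.
  x = λ² - 15 - 8 = 676 - 23 ≡ 24; y = λ·(15 - 24) - 35 ≡ 27. → (24, 27)
5P: (24, 27) + (8, 1). λ = (1 - 27)/(8 - 24) ≡ 11/21 mod 37. 21⁻¹ ≡ 30 (mod 37) since 21·30 = 630 ≡ 1, so λ ≡ 34.
  x = λ² - 24 - 8 = 1156 - 32 ≡ 14; y = λ·(24 - 14) - 27 ≡ 17. → (14, 17)
6P: (14, 17) + (8, 1). λ = (1 - 17)/(8 - 14) ≡ 21/31 mod 37. 31⁻¹ ≡ 6 (mod 37) since 31·6 = 186 ≡ 1, so λ ≡ 15.
  x = λ² - 14 - 8 = 225 - 22 ≡ 18; y = λ·(14 - 18) - 17 ≡ 34. → (18, 34)
7P: (18, 34) + (8, 1). λ = (1 - 34)/(8 - 18) ≡ 4/27 mod 37. 27⁻¹ ≡ 11 (mod 37), so λ ≡ 7.
  x = λ² - 18 - 8 = 49 - 26 ≡ 23; y = λ·(18 - 23) - 34 ≡ 5. → (23, 5)
8P: (23, 5) + (8, 1). λ = (1 - 5)/(8 - 23) ≡ 33/22 mod 37. 22⁻¹ ≡ 32 (mod 37) since 22·32 = 704 ≡ 1, so λ ≡ 20.
  x = λ² - 23 - 8 = 400 - 31 ≡ 36; y = λ·(23 - 36) - 5 ≡ 31. → (36, 31)
9P: (36, 31) + (8, 1). λ = (1 - 31)/(8 - 36) ≡ 7/9 mod 37. 9⁻¹ ≡ 33 (mod 37) since 9·33 = 297 ≡ 1, so λ ≡ 9.
  x = λ² - 36 - 8 = 81 - 44 ≡ 0; y = λ·(36 - 0) - 31 ≡ 34. → (0, 34)
10P: (0, 34) + (8, 1). λ = (1 - 34)/(8 - 0) ≡ 4/8 mod 37. 8⁻¹ ≡ 14 (mod 37), so λ ≡ 19.
  x = λ² - 0 - 8 = 361 - 8 ≡ 20; y = λ·(0 - 20) - 34 ≡ 30. → (20, 30)
11P: (20, 30) + (8, 1). λ = (1 - 30)/(8 - 20) ≡ 8/25 mod 37. 25⁻¹ ≡ 3 (mod 37) since 25·3 = 75 ≡ 1, so λ ≡ 24.
  x = λ² - 20 - 8 = 576 - 28 ≡ 30; y = λ·(20 - 30) - 30 ≡ 26. → (30, 26)
12P: (30, 26) + (8, 1). λ = (1 - 26)/(8 - 30) ≡ 12/15 mod 37. 15⁻¹ ≡ 5 (mod 37), so λ ≡ 23.
  x = λ² - 30 - 8 = 529 - 38 ≡ 10; y = λ·(30 - 10) - 26 ≡ 27. → (10, 27)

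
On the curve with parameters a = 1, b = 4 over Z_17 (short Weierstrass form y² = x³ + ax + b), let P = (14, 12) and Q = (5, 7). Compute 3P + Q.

First 3P:
Repeated addition: build up to 3P.
2P: tangent at (14, 12): λ = (3·14² + 1)/(2·12) ≡ 11/7. 7⁻¹ ≡ 5 (mod 17), so λ ≡ 11·5 ≡ 4.
  x = λ² - 14 - 14 = 16 - 28 ≡ 5; y = λ·(14 - 5) - 12 ≡ 7. → (5, 7)
3P: (5, 7) + (14, 12). λ = (12 - 7)/(14 - 5) ≡ 5/9 mod 17. 9⁻¹ ≡ 2 (mod 17) since 9·2 = 18 ≡ 1, so λ ≡ 10.
  x = λ² - 5 - 14 = 100 - 19 ≡ 13; y = λ·(5 - 13) - 7 ≡ 15. → (13, 15)
3P = (13, 15).
Finally 3P + Q:
(13, 15) + (5, 7). λ = (7 - 15)/(5 - 13) ≡ 9/9 mod 17. 9⁻¹ ≡ 2 (mod 17), so λ ≡ 1.
  x = λ² - 13 - 5 = 1 - 18 ≡ 0; y = λ·(13 - 0) - 15 ≡ 15. → (0, 15)

(0, 15)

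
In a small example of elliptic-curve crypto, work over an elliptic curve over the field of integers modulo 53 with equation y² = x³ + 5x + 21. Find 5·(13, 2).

(52, 11)

Write P = (13, 2).
Repeated addition: build up to 5P.
2P: tangent at (13, 2): λ = (3·13² + 5)/(2·2) ≡ 35/4. 4⁻¹ ≡ 40 (mod 53), so λ ≡ 35·40 ≡ 22.
  x = λ² - 13 - 13 = 484 - 26 ≡ 34; y = λ·(13 - 34) - 2 ≡ 13. → (34, 13)
3P: (34, 13) + (13, 2). λ = (2 - 13)/(13 - 34) ≡ 42/32 mod 53. 32⁻¹ ≡ 5 (mod 53) since 32·5 = 160 ≡ 1, so λ ≡ 51.
  x = λ² - 34 - 13 = 2601 - 47 ≡ 10; y = λ·(34 - 10) - 13 ≡ 45. → (10, 45)
4P: (10, 45) + (13, 2). λ = (2 - 45)/(13 - 10) ≡ 10/3 mod 53. 3⁻¹ ≡ 18 (mod 53), so λ ≡ 21.
  x = λ² - 10 - 13 = 441 - 23 ≡ 47; y = λ·(10 - 47) - 45 ≡ 26. → (47, 26)
5P: (47, 26) + (13, 2). λ = (2 - 26)/(13 - 47) ≡ 29/19 mod 53. 19⁻¹ ≡ 14 (mod 53) since 19·14 = 266 ≡ 1, so λ ≡ 35.
  x = λ² - 47 - 13 = 1225 - 60 ≡ 52; y = λ·(47 - 52) - 26 ≡ 11. → (52, 11)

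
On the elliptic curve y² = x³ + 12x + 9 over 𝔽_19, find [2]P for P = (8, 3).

tangent at (8, 3): λ = (3·8² + 12)/(2·3) ≡ 14/6. 6⁻¹ ≡ 16 (mod 19) since 6·16 = 96 ≡ 1, so λ ≡ 14·16 ≡ 15.
  x = λ² - 8 - 8 = 225 - 16 ≡ 0; y = λ·(8 - 0) - 3 ≡ 3. → (0, 3)

(0, 3)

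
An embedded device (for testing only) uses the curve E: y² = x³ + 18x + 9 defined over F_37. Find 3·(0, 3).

(25, 27)

Write G = (0, 3).
Repeated addition: build up to 3G.
2G: tangent at (0, 3): λ = (3·0² + 18)/(2·3) ≡ 18/6. 6⁻¹ ≡ 31 (mod 37) since 6·31 = 186 ≡ 1, so λ ≡ 18·31 ≡ 3.
  x = λ² - 0 - 0 = 9 - 0 ≡ 9; y = λ·(0 - 9) - 3 ≡ 7. → (9, 7)
3G: (9, 7) + (0, 3). λ = (3 - 7)/(0 - 9) ≡ 33/28 mod 37. 28⁻¹ ≡ 4 (mod 37), so λ ≡ 21.
  x = λ² - 9 - 0 = 441 - 9 ≡ 25; y = λ·(9 - 25) - 7 ≡ 27. → (25, 27)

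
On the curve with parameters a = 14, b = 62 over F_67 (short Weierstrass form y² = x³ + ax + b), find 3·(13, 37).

Write G = (13, 37).
Repeated addition: build up to 3G.
2G: tangent at (13, 37): λ = (3·13² + 14)/(2·37) ≡ 52/7. 7⁻¹ ≡ 48 (mod 67), so λ ≡ 52·48 ≡ 17.
  x = λ² - 13 - 13 = 289 - 26 ≡ 62; y = λ·(13 - 62) - 37 ≡ 1. → (62, 1)
3G: (62, 1) + (13, 37). λ = (37 - 1)/(13 - 62) ≡ 36/18 mod 67. 18⁻¹ ≡ 41 (mod 67) since 18·41 = 738 ≡ 1, so λ ≡ 2.
  x = λ² - 62 - 13 = 4 - 75 ≡ 63; y = λ·(62 - 63) - 1 ≡ 64. → (63, 64)

(63, 64)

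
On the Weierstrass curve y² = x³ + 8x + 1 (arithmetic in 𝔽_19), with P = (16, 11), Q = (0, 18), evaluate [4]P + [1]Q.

(7, 1)

First 4P:
Repeated addition: build up to 4P.
2P: tangent at (16, 11): λ = (3·16² + 8)/(2·11) ≡ 16/3. 3⁻¹ ≡ 13 (mod 19) since 3·13 = 39 ≡ 1, so λ ≡ 16·13 ≡ 18.
  x = λ² - 16 - 16 = 324 - 32 ≡ 7; y = λ·(16 - 7) - 11 ≡ 18. → (7, 18)
3P: (7, 18) + (16, 11). λ = (11 - 18)/(16 - 7) ≡ 12/9 mod 19. 9⁻¹ ≡ 17 (mod 19) since 9·17 = 153 ≡ 1, so λ ≡ 14.
  x = λ² - 7 - 16 = 196 - 23 ≡ 2; y = λ·(7 - 2) - 18 ≡ 14. → (2, 14)
4P: (2, 14) + (16, 11). λ = (11 - 14)/(16 - 2) ≡ 16/14 mod 19. 14⁻¹ ≡ 15 (mod 19), so λ ≡ 12.
  x = λ² - 2 - 16 = 144 - 18 ≡ 12; y = λ·(2 - 12) - 14 ≡ 18. → (12, 18)
4P = (12, 18).
Finally 4P + Q:
(12, 18) + (0, 18). λ = (18 - 18)/(0 - 12) ≡ 0/7 mod 19. 7⁻¹ ≡ 11 (mod 19), so λ ≡ 0.
  x = λ² - 12 - 0 = 0 - 12 ≡ 7; y = λ·(12 - 7) - 18 ≡ 1. → (7, 1)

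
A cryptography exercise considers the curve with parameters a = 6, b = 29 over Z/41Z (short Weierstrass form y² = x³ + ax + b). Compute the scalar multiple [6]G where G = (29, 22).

(39, 38)

Repeated addition: build up to 6G.
2G: tangent at (29, 22): λ = (3·29² + 6)/(2·22) ≡ 28/3. 3⁻¹ ≡ 14 (mod 41) since 3·14 = 42 ≡ 1, so λ ≡ 28·14 ≡ 23.
  x = λ² - 29 - 29 = 529 - 58 ≡ 20; y = λ·(29 - 20) - 22 ≡ 21. → (20, 21)
3G: (20, 21) + (29, 22). λ = (22 - 21)/(29 - 20) ≡ 1/9 mod 41. 9⁻¹ ≡ 32 (mod 41) since 9·32 = 288 ≡ 1, so λ ≡ 32.
  x = λ² - 20 - 29 = 1024 - 49 ≡ 32; y = λ·(20 - 32) - 21 ≡ 5. → (32, 5)
4G: (32, 5) + (29, 22). λ = (22 - 5)/(29 - 32) ≡ 17/38 mod 41. 38⁻¹ ≡ 27 (mod 41) since 38·27 = 1026 ≡ 1, so λ ≡ 8.
  x = λ² - 32 - 29 = 64 - 61 ≡ 3; y = λ·(32 - 3) - 5 ≡ 22. → (3, 22)
5G: (3, 22) + (29, 22). λ = (22 - 22)/(29 - 3) ≡ 0/26 mod 41. 26⁻¹ ≡ 30 (mod 41), so λ ≡ 0.
  x = λ² - 3 - 29 = 0 - 32 ≡ 9; y = λ·(3 - 9) - 22 ≡ 19. → (9, 19)
6G: (9, 19) + (29, 22). λ = (22 - 19)/(29 - 9) ≡ 3/20 mod 41. 20⁻¹ ≡ 39 (mod 41), so λ ≡ 35.
  x = λ² - 9 - 29 = 1225 - 38 ≡ 39; y = λ·(9 - 39) - 19 ≡ 38. → (39, 38)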